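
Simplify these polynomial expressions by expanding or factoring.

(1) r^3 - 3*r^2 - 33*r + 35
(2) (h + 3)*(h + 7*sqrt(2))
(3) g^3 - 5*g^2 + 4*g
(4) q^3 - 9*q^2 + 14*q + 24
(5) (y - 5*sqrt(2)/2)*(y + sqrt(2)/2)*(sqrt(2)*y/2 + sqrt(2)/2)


(1) = (r - 7)*(r - 1)*(r + 5)
(2) = h^2 + 3*h + 7*sqrt(2)*h + 21*sqrt(2)
(3) = g*(g - 4)*(g - 1)
(4) = (q - 6)*(q - 4)*(q + 1)
(5) = sqrt(2)*y^3/2 - 2*y^2 + sqrt(2)*y^2/2 - 2*y - 5*sqrt(2)*y/4 - 5*sqrt(2)/4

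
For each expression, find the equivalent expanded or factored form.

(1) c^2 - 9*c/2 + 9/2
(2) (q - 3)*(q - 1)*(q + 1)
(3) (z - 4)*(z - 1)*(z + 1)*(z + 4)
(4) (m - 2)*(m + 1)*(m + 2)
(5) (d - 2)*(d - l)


(1) = (c - 3)*(c - 3/2)
(2) = q^3 - 3*q^2 - q + 3
(3) = z^4 - 17*z^2 + 16
(4) = m^3 + m^2 - 4*m - 4
(5) = d^2 - d*l - 2*d + 2*l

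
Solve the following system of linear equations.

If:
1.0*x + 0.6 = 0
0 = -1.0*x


Then:
No Solution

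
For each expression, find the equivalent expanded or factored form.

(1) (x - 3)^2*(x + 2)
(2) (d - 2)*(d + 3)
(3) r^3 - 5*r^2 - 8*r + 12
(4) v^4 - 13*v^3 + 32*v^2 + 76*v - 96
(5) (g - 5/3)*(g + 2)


(1) = x^3 - 4*x^2 - 3*x + 18
(2) = d^2 + d - 6
(3) = (r - 6)*(r - 1)*(r + 2)
(4) = (v - 8)*(v - 6)*(v - 1)*(v + 2)
(5) = g^2 + g/3 - 10/3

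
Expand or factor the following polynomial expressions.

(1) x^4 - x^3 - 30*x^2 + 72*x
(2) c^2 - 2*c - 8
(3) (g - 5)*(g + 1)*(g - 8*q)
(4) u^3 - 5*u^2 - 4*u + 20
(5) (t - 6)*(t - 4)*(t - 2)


(1) = x*(x - 4)*(x - 3)*(x + 6)
(2) = (c - 4)*(c + 2)
(3) = g^3 - 8*g^2*q - 4*g^2 + 32*g*q - 5*g + 40*q
(4) = (u - 5)*(u - 2)*(u + 2)
(5) = t^3 - 12*t^2 + 44*t - 48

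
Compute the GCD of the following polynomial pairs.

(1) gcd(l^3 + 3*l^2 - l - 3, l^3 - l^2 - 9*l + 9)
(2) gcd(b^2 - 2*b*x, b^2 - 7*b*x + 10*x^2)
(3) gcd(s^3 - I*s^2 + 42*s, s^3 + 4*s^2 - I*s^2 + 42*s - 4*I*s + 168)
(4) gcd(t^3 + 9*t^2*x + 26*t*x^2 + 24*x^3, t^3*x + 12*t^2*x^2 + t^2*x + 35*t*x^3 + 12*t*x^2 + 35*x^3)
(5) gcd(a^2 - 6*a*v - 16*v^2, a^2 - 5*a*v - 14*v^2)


(1) = l^2 + 2*l - 3
(2) = gcd(b*(b - 2*x), (b - 5*x)*(b - 2*x)) = -b + 2*x
(3) = s^2 - I*s + 42
(4) = 1
(5) = a + 2*v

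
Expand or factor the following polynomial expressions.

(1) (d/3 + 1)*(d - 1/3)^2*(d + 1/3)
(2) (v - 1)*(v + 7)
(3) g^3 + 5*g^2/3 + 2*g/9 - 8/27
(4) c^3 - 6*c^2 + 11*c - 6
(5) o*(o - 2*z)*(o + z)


(1) = d^4/3 + 8*d^3/9 - 10*d^2/27 - 8*d/81 + 1/27
(2) = v^2 + 6*v - 7
(3) = (g - 1/3)*(g + 2/3)*(g + 4/3)
(4) = (c - 3)*(c - 2)*(c - 1)
(5) = o^3 - o^2*z - 2*o*z^2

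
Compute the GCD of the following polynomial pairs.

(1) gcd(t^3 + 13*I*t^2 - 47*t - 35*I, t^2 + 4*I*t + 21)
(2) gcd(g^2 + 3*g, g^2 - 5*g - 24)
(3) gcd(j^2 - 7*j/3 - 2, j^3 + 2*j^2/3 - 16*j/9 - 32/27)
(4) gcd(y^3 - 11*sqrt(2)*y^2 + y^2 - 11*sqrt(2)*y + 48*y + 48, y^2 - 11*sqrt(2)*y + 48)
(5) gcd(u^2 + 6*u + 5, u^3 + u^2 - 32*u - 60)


(1) = gcd((t + I)*(t + 5*I)*(t + 7*I), (t - 3*I)*(t + 7*I)) = t + 7*I
(2) = g + 3
(3) = j + 2/3
(4) = y^2 - 11*sqrt(2)*y + 48
(5) = u + 5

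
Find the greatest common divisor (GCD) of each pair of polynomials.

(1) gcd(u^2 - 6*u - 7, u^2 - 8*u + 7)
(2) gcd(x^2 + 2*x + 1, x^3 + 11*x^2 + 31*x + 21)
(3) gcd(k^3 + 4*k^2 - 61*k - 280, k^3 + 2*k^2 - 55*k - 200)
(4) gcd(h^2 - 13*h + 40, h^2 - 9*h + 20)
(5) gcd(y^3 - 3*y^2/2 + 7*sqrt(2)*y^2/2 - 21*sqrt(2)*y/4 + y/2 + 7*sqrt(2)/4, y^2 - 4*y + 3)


(1) = gcd((u - 7)*(u + 1), (u - 7)*(u - 1)) = u - 7
(2) = x + 1
(3) = k^2 - 3*k - 40
(4) = h - 5
(5) = gcd((y - 1)*(y - 1/2)*(y + 7*sqrt(2)/2), (y - 3)*(y - 1)) = y - 1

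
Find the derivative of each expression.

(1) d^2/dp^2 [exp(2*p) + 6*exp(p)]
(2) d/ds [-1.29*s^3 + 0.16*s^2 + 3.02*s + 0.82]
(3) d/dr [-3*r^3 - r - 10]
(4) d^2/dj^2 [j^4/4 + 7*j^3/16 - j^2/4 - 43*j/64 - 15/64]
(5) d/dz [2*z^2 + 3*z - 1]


(1) = (4*exp(p) + 6)*exp(p)
(2) = -3.87*s^2 + 0.32*s + 3.02
(3) = -9*r^2 - 1
(4) = 3*j^2 + 21*j/8 - 1/2
(5) = 4*z + 3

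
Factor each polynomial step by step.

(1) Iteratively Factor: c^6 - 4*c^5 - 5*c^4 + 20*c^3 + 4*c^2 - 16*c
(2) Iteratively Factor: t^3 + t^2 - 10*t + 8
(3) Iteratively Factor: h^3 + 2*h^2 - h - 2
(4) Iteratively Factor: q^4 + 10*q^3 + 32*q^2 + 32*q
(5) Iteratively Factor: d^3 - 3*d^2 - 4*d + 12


(1) = (c + 1)*(c^5 - 5*c^4 + 20*c^2 - 16*c) = (c - 2)*(c + 1)*(c^4 - 3*c^3 - 6*c^2 + 8*c) = (c - 4)*(c - 2)*(c + 1)*(c^3 + c^2 - 2*c) = (c - 4)*(c - 2)*(c + 1)*(c + 2)*(c^2 - c) = (c - 4)*(c - 2)*(c - 1)*(c + 1)*(c + 2)*(c)
(2) = (t - 2)*(t^2 + 3*t - 4) = (t - 2)*(t + 4)*(t - 1)
(3) = (h - 1)*(h^2 + 3*h + 2) = (h - 1)*(h + 2)*(h + 1)
(4) = (q + 2)*(q^3 + 8*q^2 + 16*q) = q*(q + 2)*(q^2 + 8*q + 16) = q*(q + 2)*(q + 4)*(q + 4)
(5) = (d - 3)*(d^2 - 4) = (d - 3)*(d + 2)*(d - 2)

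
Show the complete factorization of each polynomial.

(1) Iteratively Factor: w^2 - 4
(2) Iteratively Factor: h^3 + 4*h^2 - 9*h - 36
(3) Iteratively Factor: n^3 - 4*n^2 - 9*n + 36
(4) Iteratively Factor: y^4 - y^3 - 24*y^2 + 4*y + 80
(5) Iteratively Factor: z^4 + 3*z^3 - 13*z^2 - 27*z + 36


(1) = (w - 2)*(w + 2)
(2) = (h + 3)*(h^2 + h - 12) = (h - 3)*(h + 3)*(h + 4)
(3) = (n - 4)*(n^2 - 9) = (n - 4)*(n + 3)*(n - 3)
(4) = (y + 2)*(y^3 - 3*y^2 - 18*y + 40) = (y + 2)*(y + 4)*(y^2 - 7*y + 10) = (y - 5)*(y + 2)*(y + 4)*(y - 2)
(5) = (z - 1)*(z^3 + 4*z^2 - 9*z - 36) = (z - 1)*(z + 3)*(z^2 + z - 12) = (z - 3)*(z - 1)*(z + 3)*(z + 4)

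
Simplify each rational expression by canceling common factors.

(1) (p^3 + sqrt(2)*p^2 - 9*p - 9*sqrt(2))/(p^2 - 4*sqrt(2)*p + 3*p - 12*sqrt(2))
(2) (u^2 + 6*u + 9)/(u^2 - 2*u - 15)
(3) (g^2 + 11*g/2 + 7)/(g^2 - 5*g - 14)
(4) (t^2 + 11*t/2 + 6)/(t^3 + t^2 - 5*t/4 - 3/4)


(1) = (p^2 + p*(-3 + sqrt(2)) - 3*sqrt(2))/(p - 4*sqrt(2))
(2) = (u + 3)/(u - 5)
(3) = (2*g + 7)/(2*g - 14)
(4) = (2*t + 8)/(2*t^2 - t - 1)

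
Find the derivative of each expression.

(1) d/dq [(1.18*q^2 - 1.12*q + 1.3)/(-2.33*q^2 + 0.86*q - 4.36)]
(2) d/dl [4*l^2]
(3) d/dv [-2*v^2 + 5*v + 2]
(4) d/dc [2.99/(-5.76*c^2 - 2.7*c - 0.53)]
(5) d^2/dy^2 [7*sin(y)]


(1) = (-1.5948*q^2 - 4.2316*q + 3.7652)/(5.4289*q^4 - 4.0076*q^3 + 21.0572*q^2 - 7.4992*q + 19.0096)
(2) = 8*l
(3) = 5 - 4*v
(4) = (34.4448*c + 8.073)/(5.76*c^2 + 2.7*c + 0.53)^2
(5) = -7*sin(y)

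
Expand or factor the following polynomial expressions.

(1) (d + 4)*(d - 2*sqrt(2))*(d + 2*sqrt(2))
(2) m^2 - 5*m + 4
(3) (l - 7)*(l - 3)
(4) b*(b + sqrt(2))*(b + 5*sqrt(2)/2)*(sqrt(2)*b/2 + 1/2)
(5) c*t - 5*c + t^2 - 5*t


(1) = d^3 + 4*d^2 - 8*d - 32
(2) = (m - 4)*(m - 1)
(3) = l^2 - 10*l + 21
(4) = sqrt(2)*b^4/2 + 4*b^3 + 17*sqrt(2)*b^2/4 + 5*b/2
(5) = (c + t)*(t - 5)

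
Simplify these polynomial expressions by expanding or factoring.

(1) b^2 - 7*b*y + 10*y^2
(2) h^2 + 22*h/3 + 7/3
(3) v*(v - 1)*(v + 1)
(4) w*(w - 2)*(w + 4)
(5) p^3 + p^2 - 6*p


(1) = (b - 5*y)*(b - 2*y)
(2) = (h + 1/3)*(h + 7)
(3) = v^3 - v
(4) = w^3 + 2*w^2 - 8*w
(5) = p*(p - 2)*(p + 3)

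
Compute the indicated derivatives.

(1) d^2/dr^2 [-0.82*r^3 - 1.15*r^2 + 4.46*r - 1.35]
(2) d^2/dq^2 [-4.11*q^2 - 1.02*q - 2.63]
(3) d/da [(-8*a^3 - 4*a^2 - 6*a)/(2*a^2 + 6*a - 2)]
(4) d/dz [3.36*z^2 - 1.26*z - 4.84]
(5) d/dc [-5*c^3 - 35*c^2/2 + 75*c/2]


(1) = -4.92*r - 2.3
(2) = -8.22000000000000
(3) = (-4*a^4 - 24*a^3 + 9*a^2 + 4*a + 3)/(a^4 + 6*a^3 + 7*a^2 - 6*a + 1)
(4) = 6.72*z - 1.26
(5) = -15*c^2 - 35*c + 75/2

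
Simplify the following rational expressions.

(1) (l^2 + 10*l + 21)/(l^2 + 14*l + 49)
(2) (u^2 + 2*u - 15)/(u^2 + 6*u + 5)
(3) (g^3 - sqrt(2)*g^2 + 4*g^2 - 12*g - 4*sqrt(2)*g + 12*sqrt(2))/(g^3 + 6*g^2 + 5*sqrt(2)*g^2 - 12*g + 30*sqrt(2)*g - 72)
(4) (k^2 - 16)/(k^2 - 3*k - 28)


(1) = (l + 3)/(l + 7)
(2) = (u - 3)/(u + 1)
(3) = (g - 2)/(g + 6*sqrt(2))
(4) = (k - 4)/(k - 7)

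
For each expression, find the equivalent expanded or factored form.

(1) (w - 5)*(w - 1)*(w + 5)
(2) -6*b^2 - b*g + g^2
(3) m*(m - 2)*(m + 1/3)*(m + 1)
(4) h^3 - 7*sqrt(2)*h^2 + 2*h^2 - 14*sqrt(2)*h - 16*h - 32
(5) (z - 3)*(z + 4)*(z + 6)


(1) = w^3 - w^2 - 25*w + 25
(2) = (-3*b + g)*(2*b + g)
(3) = m^4 - 2*m^3/3 - 7*m^2/3 - 2*m/3
(4) = (h + 2)*(h - 8*sqrt(2))*(h + sqrt(2))
(5) = z^3 + 7*z^2 - 6*z - 72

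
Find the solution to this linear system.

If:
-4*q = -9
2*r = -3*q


Then:
q = 9/4
r = -27/8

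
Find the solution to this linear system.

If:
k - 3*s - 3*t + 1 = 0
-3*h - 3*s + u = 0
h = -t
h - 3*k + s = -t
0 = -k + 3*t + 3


Then:
h = 23/27
k = 4/9
s = 4/3
t = -23/27
u = 59/9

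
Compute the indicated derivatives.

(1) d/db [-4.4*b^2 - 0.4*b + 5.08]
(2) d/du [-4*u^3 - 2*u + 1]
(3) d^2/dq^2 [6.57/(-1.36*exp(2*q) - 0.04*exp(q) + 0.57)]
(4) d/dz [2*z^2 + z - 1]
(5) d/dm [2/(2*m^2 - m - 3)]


(1) = -8.8*b - 0.4
(2) = -12*u^2 - 2
(3) = (-6.57*(2.72*exp(q) + 0.04)*(5.44*exp(q) + 0.08)*exp(q) + (35.7408*exp(q) + 0.2628)*(1.36*exp(2*q) + 0.04*exp(q) - 0.57))*exp(q)/(1.36*exp(2*q) + 0.04*exp(q) - 0.57)^3
(4) = 4*z + 1
(5) = 2*(1 - 4*m)/(-2*m^2 + m + 3)^2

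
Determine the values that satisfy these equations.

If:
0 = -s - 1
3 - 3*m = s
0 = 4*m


Then:
No Solution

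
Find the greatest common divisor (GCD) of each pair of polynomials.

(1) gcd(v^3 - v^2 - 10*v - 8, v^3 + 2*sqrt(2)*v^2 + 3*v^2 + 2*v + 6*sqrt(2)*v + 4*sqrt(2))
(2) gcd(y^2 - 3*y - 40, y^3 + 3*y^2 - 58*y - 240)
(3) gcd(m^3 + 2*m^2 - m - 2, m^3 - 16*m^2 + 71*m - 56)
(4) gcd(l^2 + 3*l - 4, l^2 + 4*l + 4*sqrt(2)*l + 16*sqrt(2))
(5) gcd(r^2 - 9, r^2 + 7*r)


(1) = gcd((v - 4)*(v + 1)*(v + 2), (v + 1)*(v + 2)*(v + 2*sqrt(2))) = v^2 + 3*v + 2
(2) = y^2 - 3*y - 40
(3) = m - 1
(4) = l + 4
(5) = 1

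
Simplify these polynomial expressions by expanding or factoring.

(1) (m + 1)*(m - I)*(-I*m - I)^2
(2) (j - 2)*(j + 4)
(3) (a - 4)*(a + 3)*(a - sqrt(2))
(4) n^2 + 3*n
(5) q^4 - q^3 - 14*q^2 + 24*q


(1) = -m^4 - 3*m^3 + I*m^3 - 3*m^2 + 3*I*m^2 - m + 3*I*m + I
(2) = j^2 + 2*j - 8
(3) = a^3 - sqrt(2)*a^2 - a^2 - 12*a + sqrt(2)*a + 12*sqrt(2)
(4) = n*(n + 3)
(5) = q*(q - 3)*(q - 2)*(q + 4)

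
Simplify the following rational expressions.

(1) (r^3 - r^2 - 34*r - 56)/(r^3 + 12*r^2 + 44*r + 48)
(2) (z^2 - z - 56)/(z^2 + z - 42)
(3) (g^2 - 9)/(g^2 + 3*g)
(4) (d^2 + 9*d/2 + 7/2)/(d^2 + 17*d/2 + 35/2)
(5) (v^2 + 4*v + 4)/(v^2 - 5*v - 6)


(1) = (r - 7)/(r + 6)
(2) = (z - 8)/(z - 6)
(3) = (g - 3)/g
(4) = (d + 1)/(d + 5)
(5) = (v^2 + 4*v + 4)/(v^2 - 5*v - 6)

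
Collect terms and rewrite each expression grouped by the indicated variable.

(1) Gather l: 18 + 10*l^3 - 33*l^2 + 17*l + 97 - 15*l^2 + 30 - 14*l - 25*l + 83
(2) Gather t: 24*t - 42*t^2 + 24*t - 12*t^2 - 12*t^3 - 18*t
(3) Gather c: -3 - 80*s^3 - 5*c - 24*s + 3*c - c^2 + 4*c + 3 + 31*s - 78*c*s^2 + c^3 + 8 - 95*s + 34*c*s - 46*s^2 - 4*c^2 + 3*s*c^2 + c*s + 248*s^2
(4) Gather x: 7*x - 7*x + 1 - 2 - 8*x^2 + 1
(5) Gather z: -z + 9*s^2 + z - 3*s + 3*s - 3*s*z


(1) = 10*l^3 - 48*l^2 - 22*l + 228
(2) = -12*t^3 - 54*t^2 + 30*t
(3) = c^3 + c^2*(3*s - 5) + c*(-78*s^2 + 35*s + 2) - 80*s^3 + 202*s^2 - 88*s + 8
(4) = -8*x^2
(5) = 9*s^2 - 3*s*z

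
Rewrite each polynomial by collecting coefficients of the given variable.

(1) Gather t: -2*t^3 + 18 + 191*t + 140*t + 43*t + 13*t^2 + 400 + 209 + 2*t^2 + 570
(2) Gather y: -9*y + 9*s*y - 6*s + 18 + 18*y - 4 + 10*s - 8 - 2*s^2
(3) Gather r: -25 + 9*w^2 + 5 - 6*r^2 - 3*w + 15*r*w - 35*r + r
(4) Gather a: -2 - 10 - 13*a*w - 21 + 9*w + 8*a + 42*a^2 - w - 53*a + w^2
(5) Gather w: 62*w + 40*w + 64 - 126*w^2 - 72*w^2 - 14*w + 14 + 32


(1) = -2*t^3 + 15*t^2 + 374*t + 1197
(2) = -2*s^2 + 4*s + y*(9*s + 9) + 6
(3) = -6*r^2 + r*(15*w - 34) + 9*w^2 - 3*w - 20
(4) = 42*a^2 + a*(-13*w - 45) + w^2 + 8*w - 33
(5) = -198*w^2 + 88*w + 110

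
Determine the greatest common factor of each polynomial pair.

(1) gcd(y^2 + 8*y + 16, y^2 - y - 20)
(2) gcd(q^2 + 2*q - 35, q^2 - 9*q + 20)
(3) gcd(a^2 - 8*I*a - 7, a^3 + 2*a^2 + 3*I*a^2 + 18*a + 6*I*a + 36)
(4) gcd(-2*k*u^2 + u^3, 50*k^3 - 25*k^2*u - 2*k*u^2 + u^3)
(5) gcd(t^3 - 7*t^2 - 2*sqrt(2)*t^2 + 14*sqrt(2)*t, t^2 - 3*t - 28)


(1) = y + 4
(2) = q - 5
(3) = gcd((a - 7*I)*(a - I), (a + 2)*(a - 3*I)*(a + 6*I)) = 1
(4) = gcd(u^2*(-2*k + u), (-5*k + u)*(-2*k + u)*(5*k + u)) = -2*k + u
(5) = t - 7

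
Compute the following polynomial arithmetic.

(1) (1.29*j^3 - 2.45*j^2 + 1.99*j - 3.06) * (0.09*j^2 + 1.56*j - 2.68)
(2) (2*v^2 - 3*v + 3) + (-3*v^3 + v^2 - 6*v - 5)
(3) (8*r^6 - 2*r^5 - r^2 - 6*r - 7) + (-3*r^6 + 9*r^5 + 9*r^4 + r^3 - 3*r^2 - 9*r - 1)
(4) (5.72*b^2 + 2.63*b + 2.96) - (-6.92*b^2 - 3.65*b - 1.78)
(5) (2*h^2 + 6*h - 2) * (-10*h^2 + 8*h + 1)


(1) = 0.1161*j^5 + 1.7919*j^4 - 7.1001*j^3 + 9.395*j^2 - 10.1068*j + 8.2008
(2) = -3*v^3 + 3*v^2 - 9*v - 2
(3) = 5*r^6 + 7*r^5 + 9*r^4 + r^3 - 4*r^2 - 15*r - 8
(4) = 12.64*b^2 + 6.28*b + 4.74
(5) = -20*h^4 - 44*h^3 + 70*h^2 - 10*h - 2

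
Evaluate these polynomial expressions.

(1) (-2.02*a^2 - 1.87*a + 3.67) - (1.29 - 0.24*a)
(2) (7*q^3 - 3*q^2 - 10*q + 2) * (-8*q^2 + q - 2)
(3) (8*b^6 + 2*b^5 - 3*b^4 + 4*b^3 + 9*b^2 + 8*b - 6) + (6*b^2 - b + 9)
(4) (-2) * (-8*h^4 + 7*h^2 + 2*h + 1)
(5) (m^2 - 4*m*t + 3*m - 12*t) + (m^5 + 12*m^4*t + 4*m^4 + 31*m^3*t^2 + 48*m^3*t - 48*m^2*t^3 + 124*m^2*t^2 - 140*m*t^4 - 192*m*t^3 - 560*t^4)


(1) = -2.02*a^2 - 1.63*a + 2.38
(2) = -56*q^5 + 31*q^4 + 63*q^3 - 20*q^2 + 22*q - 4
(3) = 8*b^6 + 2*b^5 - 3*b^4 + 4*b^3 + 15*b^2 + 7*b + 3
(4) = 16*h^4 - 14*h^2 - 4*h - 2
(5) = m^5 + 12*m^4*t + 4*m^4 + 31*m^3*t^2 + 48*m^3*t - 48*m^2*t^3 + 124*m^2*t^2 + m^2 - 140*m*t^4 - 192*m*t^3 - 4*m*t + 3*m - 560*t^4 - 12*t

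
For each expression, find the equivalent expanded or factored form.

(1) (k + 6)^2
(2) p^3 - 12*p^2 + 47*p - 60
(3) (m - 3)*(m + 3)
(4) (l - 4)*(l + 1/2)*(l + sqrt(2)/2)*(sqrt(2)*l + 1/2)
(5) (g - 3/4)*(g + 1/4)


(1) = k^2 + 12*k + 36
(2) = (p - 5)*(p - 4)*(p - 3)
(3) = m^2 - 9
(4) = sqrt(2)*l^4 - 7*sqrt(2)*l^3/2 + 3*l^3/2 - 21*l^2/4 - 7*sqrt(2)*l^2/4 - 3*l - 7*sqrt(2)*l/8 - sqrt(2)/2
(5) = g^2 - g/2 - 3/16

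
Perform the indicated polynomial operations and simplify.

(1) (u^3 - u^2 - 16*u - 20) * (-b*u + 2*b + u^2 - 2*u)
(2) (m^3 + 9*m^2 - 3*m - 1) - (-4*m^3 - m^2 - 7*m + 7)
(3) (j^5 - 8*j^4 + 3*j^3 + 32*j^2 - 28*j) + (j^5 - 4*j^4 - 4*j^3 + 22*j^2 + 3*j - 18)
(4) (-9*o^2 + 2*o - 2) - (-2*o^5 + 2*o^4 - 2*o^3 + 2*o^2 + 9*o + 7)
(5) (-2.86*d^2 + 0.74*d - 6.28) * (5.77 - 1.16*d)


(1) = -b*u^4 + 3*b*u^3 + 14*b*u^2 - 12*b*u - 40*b + u^5 - 3*u^4 - 14*u^3 + 12*u^2 + 40*u
(2) = 5*m^3 + 10*m^2 + 4*m - 8
(3) = 2*j^5 - 12*j^4 - j^3 + 54*j^2 - 25*j - 18
(4) = 2*o^5 - 2*o^4 + 2*o^3 - 11*o^2 - 7*o - 9
(5) = 3.3176*d^3 - 17.3606*d^2 + 11.5546*d - 36.2356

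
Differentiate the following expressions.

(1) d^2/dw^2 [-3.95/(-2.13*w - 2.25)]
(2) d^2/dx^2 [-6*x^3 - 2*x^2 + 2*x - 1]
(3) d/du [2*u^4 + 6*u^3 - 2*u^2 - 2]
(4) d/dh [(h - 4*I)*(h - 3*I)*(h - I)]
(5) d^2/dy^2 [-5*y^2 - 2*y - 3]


(1) = 35.84151/(2.13*w + 2.25)^3
(2) = -36*x - 4
(3) = 2*u*(4*u^2 + 9*u - 2)
(4) = 3*h^2 - 16*I*h - 19
(5) = -10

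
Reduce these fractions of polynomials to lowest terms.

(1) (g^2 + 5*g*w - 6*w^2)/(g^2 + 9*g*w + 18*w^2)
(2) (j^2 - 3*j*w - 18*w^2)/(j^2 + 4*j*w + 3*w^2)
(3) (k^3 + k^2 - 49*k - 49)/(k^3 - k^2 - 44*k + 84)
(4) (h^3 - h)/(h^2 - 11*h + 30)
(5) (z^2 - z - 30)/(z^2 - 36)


(1) = (g - w)/(g + 3*w)
(2) = (j - 6*w)/(j + w)
(3) = (k^2 - 6*k - 7)/(k^2 - 8*k + 12)
(4) = (h^3 - h)/(h^2 - 11*h + 30)
(5) = (z + 5)/(z + 6)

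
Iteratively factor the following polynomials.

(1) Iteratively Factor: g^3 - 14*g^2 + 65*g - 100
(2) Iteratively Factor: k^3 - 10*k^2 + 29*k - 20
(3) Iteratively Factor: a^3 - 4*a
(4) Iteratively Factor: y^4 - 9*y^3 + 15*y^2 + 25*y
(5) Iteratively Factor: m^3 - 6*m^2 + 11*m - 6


(1) = (g - 5)*(g^2 - 9*g + 20) = (g - 5)^2*(g - 4)
(2) = (k - 5)*(k^2 - 5*k + 4) = (k - 5)*(k - 4)*(k - 1)
(3) = (a + 2)*(a^2 - 2*a) = (a - 2)*(a + 2)*(a)
(4) = (y)*(y^3 - 9*y^2 + 15*y + 25) = y*(y + 1)*(y^2 - 10*y + 25) = y*(y - 5)*(y + 1)*(y - 5)
(5) = (m - 3)*(m^2 - 3*m + 2) = (m - 3)*(m - 1)*(m - 2)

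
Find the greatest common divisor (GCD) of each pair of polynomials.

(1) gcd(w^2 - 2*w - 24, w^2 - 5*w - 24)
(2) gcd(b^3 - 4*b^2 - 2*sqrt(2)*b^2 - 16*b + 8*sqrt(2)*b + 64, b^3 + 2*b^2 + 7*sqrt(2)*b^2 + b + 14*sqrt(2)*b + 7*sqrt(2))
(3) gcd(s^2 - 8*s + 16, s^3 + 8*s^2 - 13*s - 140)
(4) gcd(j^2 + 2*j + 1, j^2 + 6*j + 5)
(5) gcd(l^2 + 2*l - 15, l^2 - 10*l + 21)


(1) = gcd((w - 6)*(w + 4), (w - 8)*(w + 3)) = 1
(2) = 1
(3) = gcd((s - 4)^2, (s - 4)*(s + 5)*(s + 7)) = s - 4
(4) = j + 1
(5) = gcd((l - 3)*(l + 5), (l - 7)*(l - 3)) = l - 3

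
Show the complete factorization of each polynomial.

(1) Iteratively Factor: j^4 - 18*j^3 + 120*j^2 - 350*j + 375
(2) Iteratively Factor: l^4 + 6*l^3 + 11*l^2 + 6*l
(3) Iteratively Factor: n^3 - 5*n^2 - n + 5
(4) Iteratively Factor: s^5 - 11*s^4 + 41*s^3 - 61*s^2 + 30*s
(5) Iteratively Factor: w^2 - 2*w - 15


(1) = (j - 5)*(j^3 - 13*j^2 + 55*j - 75) = (j - 5)^2*(j^2 - 8*j + 15) = (j - 5)^2*(j - 3)*(j - 5)
(2) = (l + 3)*(l^3 + 3*l^2 + 2*l) = (l + 2)*(l + 3)*(l^2 + l) = (l + 1)*(l + 2)*(l + 3)*(l)
(3) = (n + 1)*(n^2 - 6*n + 5) = (n - 1)*(n + 1)*(n - 5)
(4) = (s - 3)*(s^4 - 8*s^3 + 17*s^2 - 10*s) = s*(s - 3)*(s^3 - 8*s^2 + 17*s - 10) = s*(s - 3)*(s - 1)*(s^2 - 7*s + 10) = s*(s - 5)*(s - 3)*(s - 1)*(s - 2)
(5) = (w - 5)*(w + 3)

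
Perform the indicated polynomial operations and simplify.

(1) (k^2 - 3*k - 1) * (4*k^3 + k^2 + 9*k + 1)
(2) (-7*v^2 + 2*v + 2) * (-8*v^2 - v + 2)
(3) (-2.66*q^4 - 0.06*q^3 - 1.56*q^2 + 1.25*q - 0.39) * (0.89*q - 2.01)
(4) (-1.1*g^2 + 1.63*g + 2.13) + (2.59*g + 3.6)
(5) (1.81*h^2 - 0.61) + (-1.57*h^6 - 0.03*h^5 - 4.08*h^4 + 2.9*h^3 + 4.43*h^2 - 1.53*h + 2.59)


(1) = 4*k^5 - 11*k^4 + 2*k^3 - 27*k^2 - 12*k - 1
(2) = 56*v^4 - 9*v^3 - 32*v^2 + 2*v + 4
(3) = -2.3674*q^5 + 5.2932*q^4 - 1.2678*q^3 + 4.2481*q^2 - 2.8596*q + 0.7839
(4) = -1.1*g^2 + 4.22*g + 5.73
(5) = -1.57*h^6 - 0.03*h^5 - 4.08*h^4 + 2.9*h^3 + 6.24*h^2 - 1.53*h + 1.98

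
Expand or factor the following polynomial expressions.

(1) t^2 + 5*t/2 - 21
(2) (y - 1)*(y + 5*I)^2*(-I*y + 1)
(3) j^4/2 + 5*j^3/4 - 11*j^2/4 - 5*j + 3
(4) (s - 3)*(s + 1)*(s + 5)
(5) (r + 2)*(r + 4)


(1) = (t - 7/2)*(t + 6)
(2) = -I*y^4 + 11*y^3 + I*y^3 - 11*y^2 + 35*I*y^2 - 25*y - 35*I*y + 25
(3) = (j/2 + 1)*(j - 2)*(j - 1/2)*(j + 3)
(4) = s^3 + 3*s^2 - 13*s - 15
(5) = r^2 + 6*r + 8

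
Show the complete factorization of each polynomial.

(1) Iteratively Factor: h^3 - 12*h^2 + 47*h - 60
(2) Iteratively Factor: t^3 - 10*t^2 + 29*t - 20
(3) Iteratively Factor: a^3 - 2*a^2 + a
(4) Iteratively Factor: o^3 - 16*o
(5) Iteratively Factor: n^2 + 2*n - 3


(1) = (h - 5)*(h^2 - 7*h + 12) = (h - 5)*(h - 4)*(h - 3)
(2) = (t - 5)*(t^2 - 5*t + 4) = (t - 5)*(t - 1)*(t - 4)
(3) = (a - 1)*(a^2 - a) = a*(a - 1)*(a - 1)
(4) = (o)*(o^2 - 16) = o*(o + 4)*(o - 4)
(5) = (n + 3)*(n - 1)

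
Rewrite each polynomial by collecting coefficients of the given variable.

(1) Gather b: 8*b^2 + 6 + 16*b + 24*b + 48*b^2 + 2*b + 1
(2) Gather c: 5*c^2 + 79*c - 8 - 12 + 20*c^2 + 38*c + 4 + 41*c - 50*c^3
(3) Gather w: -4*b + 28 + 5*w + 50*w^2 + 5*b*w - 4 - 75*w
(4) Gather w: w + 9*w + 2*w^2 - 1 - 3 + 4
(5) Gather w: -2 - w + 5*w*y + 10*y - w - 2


(1) = 56*b^2 + 42*b + 7
(2) = -50*c^3 + 25*c^2 + 158*c - 16
(3) = -4*b + 50*w^2 + w*(5*b - 70) + 24
(4) = 2*w^2 + 10*w
(5) = w*(5*y - 2) + 10*y - 4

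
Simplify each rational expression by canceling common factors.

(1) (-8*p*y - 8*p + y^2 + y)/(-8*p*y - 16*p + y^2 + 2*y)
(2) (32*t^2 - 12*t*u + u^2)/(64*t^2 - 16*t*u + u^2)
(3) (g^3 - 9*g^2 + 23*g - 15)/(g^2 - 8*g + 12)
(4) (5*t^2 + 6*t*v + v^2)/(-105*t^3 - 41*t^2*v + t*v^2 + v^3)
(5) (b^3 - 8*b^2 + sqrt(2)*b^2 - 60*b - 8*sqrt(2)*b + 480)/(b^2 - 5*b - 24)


(1) = (y + 1)/(y + 2)
(2) = (4*t - u)/(8*t - u)
(3) = (g^3 - 9*g^2 + 23*g - 15)/(g^2 - 8*g + 12)
(4) = (-t - v)/(21*t^2 + 4*t*v - v^2)
(5) = (b^2 + sqrt(2)*b - 60)/(b + 3)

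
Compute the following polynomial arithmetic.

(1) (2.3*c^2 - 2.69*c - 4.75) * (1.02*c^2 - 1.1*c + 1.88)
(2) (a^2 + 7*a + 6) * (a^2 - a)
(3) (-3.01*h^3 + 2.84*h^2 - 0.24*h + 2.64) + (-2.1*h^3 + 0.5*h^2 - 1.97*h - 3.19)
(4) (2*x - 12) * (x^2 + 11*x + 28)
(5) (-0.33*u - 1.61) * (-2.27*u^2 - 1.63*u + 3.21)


(1) = 2.346*c^4 - 5.2738*c^3 + 2.438*c^2 + 0.1678*c - 8.93
(2) = a^4 + 6*a^3 - a^2 - 6*a
(3) = -5.11*h^3 + 3.34*h^2 - 2.21*h - 0.55
(4) = 2*x^3 + 10*x^2 - 76*x - 336
(5) = 0.7491*u^3 + 4.1926*u^2 + 1.565*u - 5.1681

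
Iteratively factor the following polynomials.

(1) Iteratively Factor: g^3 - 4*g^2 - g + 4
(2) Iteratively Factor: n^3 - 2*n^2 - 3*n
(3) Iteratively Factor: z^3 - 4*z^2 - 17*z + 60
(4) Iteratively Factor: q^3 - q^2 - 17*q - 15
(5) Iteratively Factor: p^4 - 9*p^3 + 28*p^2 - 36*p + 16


(1) = (g + 1)*(g^2 - 5*g + 4) = (g - 1)*(g + 1)*(g - 4)
(2) = (n - 3)*(n^2 + n) = (n - 3)*(n + 1)*(n)
(3) = (z + 4)*(z^2 - 8*z + 15) = (z - 5)*(z + 4)*(z - 3)
(4) = (q + 3)*(q^2 - 4*q - 5) = (q + 1)*(q + 3)*(q - 5)
(5) = (p - 1)*(p^3 - 8*p^2 + 20*p - 16) = (p - 2)*(p - 1)*(p^2 - 6*p + 8) = (p - 4)*(p - 2)*(p - 1)*(p - 2)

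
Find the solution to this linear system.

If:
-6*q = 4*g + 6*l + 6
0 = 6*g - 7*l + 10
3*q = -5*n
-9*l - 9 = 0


Then:
g = -17/6
l = -1
n = -17/15
q = 17/9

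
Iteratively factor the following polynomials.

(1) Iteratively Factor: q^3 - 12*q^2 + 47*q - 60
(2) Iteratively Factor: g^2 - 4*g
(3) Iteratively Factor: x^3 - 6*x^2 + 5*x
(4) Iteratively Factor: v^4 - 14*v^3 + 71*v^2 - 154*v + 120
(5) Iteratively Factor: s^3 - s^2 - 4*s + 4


(1) = (q - 4)*(q^2 - 8*q + 15) = (q - 4)*(q - 3)*(q - 5)
(2) = (g - 4)*(g)
(3) = (x)*(x^2 - 6*x + 5) = x*(x - 5)*(x - 1)
(4) = (v - 3)*(v^3 - 11*v^2 + 38*v - 40) = (v - 3)*(v - 2)*(v^2 - 9*v + 20) = (v - 5)*(v - 3)*(v - 2)*(v - 4)
(5) = (s - 2)*(s^2 + s - 2) = (s - 2)*(s - 1)*(s + 2)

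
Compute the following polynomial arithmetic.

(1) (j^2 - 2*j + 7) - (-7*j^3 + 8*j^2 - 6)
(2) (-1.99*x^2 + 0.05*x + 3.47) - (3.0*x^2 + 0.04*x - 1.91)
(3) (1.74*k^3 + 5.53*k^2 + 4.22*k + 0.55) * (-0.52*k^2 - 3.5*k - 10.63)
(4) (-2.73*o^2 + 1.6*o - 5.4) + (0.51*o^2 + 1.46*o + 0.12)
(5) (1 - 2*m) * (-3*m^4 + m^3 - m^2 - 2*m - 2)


(1) = 7*j^3 - 7*j^2 - 2*j + 13
(2) = -4.99*x^2 + 0.01*x + 5.38
(3) = -0.9048*k^5 - 8.9656*k^4 - 40.0456*k^3 - 73.8399*k^2 - 46.7836*k - 5.8465
(4) = -2.22*o^2 + 3.06*o - 5.28
(5) = 6*m^5 - 5*m^4 + 3*m^3 + 3*m^2 + 2*m - 2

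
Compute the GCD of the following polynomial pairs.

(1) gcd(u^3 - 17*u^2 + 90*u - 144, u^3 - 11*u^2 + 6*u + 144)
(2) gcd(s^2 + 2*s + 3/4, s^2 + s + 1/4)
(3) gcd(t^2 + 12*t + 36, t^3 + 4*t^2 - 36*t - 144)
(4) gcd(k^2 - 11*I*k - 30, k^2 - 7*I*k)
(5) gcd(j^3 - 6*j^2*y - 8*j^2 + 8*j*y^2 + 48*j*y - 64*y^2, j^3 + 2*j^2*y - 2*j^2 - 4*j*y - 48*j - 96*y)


(1) = gcd((u - 8)*(u - 6)*(u - 3), (u - 8)*(u - 6)*(u + 3)) = u^2 - 14*u + 48
(2) = gcd((s + 1/2)*(s + 3/2), (s + 1/2)^2) = s + 1/2
(3) = t + 6
(4) = 1
(5) = gcd((j - 8)*(j - 4*y)*(j - 2*y), (j - 8)*(j + 6)*(j + 2*y)) = j - 8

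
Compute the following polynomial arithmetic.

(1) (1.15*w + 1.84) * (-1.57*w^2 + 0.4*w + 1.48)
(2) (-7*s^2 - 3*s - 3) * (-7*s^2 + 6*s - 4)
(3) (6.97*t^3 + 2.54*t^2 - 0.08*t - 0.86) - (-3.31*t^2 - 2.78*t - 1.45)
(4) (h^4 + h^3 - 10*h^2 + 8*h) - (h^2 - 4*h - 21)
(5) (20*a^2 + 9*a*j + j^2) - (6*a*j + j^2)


(1) = -1.8055*w^3 - 2.4288*w^2 + 2.438*w + 2.7232
(2) = 49*s^4 - 21*s^3 + 31*s^2 - 6*s + 12
(3) = 6.97*t^3 + 5.85*t^2 + 2.7*t + 0.59
(4) = h^4 + h^3 - 11*h^2 + 12*h + 21
(5) = 20*a^2 + 3*a*j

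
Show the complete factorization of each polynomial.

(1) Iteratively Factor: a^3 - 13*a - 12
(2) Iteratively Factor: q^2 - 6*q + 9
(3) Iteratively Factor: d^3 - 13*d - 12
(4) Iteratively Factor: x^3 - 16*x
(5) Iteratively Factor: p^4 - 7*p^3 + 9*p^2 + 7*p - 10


(1) = (a - 4)*(a^2 + 4*a + 3) = (a - 4)*(a + 1)*(a + 3)
(2) = (q - 3)*(q - 3)
(3) = (d + 3)*(d^2 - 3*d - 4) = (d - 4)*(d + 3)*(d + 1)
(4) = (x)*(x^2 - 16) = x*(x + 4)*(x - 4)
(5) = (p - 5)*(p^3 - 2*p^2 - p + 2) = (p - 5)*(p - 1)*(p^2 - p - 2) = (p - 5)*(p - 2)*(p - 1)*(p + 1)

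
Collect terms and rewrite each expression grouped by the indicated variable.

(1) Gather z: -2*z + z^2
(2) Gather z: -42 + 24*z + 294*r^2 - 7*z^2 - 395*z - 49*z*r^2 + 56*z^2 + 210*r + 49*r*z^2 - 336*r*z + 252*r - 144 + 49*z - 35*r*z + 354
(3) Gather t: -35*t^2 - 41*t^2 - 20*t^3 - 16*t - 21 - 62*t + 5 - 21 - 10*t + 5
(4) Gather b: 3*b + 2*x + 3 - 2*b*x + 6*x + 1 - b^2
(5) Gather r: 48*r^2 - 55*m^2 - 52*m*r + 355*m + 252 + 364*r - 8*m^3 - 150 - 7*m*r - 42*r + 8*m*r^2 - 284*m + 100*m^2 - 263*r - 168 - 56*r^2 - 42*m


(1) = z^2 - 2*z
(2) = 294*r^2 + 462*r + z^2*(49*r + 49) + z*(-49*r^2 - 371*r - 322) + 168
(3) = -20*t^3 - 76*t^2 - 88*t - 32
(4) = -b^2 + b*(3 - 2*x) + 8*x + 4
(5) = -8*m^3 + 45*m^2 + 29*m + r^2*(8*m - 8) + r*(59 - 59*m) - 66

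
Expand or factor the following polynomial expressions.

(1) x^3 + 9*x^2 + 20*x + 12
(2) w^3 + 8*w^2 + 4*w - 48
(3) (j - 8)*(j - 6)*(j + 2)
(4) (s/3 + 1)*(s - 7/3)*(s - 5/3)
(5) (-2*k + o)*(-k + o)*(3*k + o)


(1) = (x + 1)*(x + 2)*(x + 6)
(2) = (w - 2)*(w + 4)*(w + 6)
(3) = j^3 - 12*j^2 + 20*j + 96
(4) = s^3/3 - s^2/3 - 73*s/27 + 35/9
(5) = 6*k^3 - 7*k^2*o + o^3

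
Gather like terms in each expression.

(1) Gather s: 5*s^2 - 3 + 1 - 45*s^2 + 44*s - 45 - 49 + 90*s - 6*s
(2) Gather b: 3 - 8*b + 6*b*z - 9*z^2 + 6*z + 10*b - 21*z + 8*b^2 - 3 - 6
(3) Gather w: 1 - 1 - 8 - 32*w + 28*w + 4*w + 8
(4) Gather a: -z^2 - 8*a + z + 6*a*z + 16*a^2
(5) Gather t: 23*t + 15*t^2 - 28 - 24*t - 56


(1) = -40*s^2 + 128*s - 96
(2) = 8*b^2 + b*(6*z + 2) - 9*z^2 - 15*z - 6
(3) = 0
(4) = 16*a^2 + a*(6*z - 8) - z^2 + z
(5) = 15*t^2 - t - 84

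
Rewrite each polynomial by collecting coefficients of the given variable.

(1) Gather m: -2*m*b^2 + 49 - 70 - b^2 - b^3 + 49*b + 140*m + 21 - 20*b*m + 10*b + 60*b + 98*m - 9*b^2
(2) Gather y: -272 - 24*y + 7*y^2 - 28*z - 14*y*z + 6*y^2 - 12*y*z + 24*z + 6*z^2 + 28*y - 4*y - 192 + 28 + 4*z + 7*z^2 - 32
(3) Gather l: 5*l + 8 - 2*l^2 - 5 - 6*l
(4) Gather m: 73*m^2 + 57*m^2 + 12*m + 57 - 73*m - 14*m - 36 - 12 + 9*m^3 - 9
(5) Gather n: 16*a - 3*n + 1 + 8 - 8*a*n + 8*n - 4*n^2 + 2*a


(1) = -b^3 - 10*b^2 + 119*b + m*(-2*b^2 - 20*b + 238)
(2) = 13*y^2 - 26*y*z + 13*z^2 - 468
(3) = -2*l^2 - l + 3
(4) = 9*m^3 + 130*m^2 - 75*m
(5) = 18*a - 4*n^2 + n*(5 - 8*a) + 9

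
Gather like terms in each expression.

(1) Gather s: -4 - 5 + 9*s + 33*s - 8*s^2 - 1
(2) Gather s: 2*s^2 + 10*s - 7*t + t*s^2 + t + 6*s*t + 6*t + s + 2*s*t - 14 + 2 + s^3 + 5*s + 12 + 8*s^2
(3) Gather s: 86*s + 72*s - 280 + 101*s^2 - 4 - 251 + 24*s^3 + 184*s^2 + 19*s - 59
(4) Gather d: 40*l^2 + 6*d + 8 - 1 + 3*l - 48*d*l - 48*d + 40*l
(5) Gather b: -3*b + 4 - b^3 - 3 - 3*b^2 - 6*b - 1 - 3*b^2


(1) = -8*s^2 + 42*s - 10
(2) = s^3 + s^2*(t + 10) + s*(8*t + 16)
(3) = 24*s^3 + 285*s^2 + 177*s - 594
(4) = d*(-48*l - 42) + 40*l^2 + 43*l + 7
(5) = -b^3 - 6*b^2 - 9*b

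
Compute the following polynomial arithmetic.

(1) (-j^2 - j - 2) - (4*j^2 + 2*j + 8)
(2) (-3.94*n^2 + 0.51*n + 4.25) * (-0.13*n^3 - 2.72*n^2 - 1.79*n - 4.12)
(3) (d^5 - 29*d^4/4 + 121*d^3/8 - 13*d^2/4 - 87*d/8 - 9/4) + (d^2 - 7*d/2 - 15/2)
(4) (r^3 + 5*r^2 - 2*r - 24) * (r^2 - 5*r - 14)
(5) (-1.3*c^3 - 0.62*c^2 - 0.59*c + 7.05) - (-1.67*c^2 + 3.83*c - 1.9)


(1) = -5*j^2 - 3*j - 10
(2) = 0.5122*n^5 + 10.6505*n^4 + 5.1129*n^3 + 3.7599*n^2 - 9.7087*n - 17.51
(3) = d^5 - 29*d^4/4 + 121*d^3/8 - 9*d^2/4 - 115*d/8 - 39/4
(4) = r^5 - 41*r^3 - 84*r^2 + 148*r + 336
(5) = -1.3*c^3 + 1.05*c^2 - 4.42*c + 8.95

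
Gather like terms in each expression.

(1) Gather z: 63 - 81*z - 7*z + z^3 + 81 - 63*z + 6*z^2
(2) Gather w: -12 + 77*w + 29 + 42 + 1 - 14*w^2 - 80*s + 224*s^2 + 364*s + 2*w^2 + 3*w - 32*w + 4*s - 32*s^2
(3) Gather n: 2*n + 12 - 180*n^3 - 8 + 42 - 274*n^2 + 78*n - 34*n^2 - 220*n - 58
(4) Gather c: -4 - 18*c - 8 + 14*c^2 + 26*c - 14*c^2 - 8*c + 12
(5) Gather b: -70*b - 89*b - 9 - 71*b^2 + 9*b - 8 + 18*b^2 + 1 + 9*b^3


(1) = z^3 + 6*z^2 - 151*z + 144
(2) = 192*s^2 + 288*s - 12*w^2 + 48*w + 60
(3) = -180*n^3 - 308*n^2 - 140*n - 12
(4) = 0
(5) = 9*b^3 - 53*b^2 - 150*b - 16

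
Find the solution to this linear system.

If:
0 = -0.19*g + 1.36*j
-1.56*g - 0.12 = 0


Then:
g = -0.08
j = -0.01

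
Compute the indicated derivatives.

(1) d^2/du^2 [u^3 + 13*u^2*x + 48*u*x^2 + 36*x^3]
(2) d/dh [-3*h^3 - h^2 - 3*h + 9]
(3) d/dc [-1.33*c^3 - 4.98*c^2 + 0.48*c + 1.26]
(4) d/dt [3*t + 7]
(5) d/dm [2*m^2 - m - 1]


(1) = 6*u + 26*x
(2) = -9*h^2 - 2*h - 3
(3) = -3.99*c^2 - 9.96*c + 0.48
(4) = 3
(5) = 4*m - 1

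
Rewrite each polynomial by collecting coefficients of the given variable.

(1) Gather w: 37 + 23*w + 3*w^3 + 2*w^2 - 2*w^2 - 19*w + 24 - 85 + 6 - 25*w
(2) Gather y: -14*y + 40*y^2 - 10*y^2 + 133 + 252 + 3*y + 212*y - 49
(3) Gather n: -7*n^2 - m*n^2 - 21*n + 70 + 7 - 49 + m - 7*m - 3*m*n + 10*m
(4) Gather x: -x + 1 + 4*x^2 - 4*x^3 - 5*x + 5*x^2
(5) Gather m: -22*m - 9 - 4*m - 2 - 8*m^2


(1) = 3*w^3 - 21*w - 18
(2) = 30*y^2 + 201*y + 336
(3) = 4*m + n^2*(-m - 7) + n*(-3*m - 21) + 28
(4) = -4*x^3 + 9*x^2 - 6*x + 1
(5) = -8*m^2 - 26*m - 11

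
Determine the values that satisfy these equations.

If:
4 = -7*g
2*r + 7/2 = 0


Then:
g = -4/7
r = -7/4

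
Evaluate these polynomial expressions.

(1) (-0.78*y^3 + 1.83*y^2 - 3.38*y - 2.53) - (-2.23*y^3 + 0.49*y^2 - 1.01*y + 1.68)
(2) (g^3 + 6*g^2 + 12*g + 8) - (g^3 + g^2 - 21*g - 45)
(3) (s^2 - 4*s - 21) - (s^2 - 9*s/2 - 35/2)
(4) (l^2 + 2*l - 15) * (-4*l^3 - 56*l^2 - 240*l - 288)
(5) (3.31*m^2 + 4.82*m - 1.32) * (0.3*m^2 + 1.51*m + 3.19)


(1) = 1.45*y^3 + 1.34*y^2 - 2.37*y - 4.21
(2) = 5*g^2 + 33*g + 53
(3) = s/2 - 7/2
(4) = -4*l^5 - 64*l^4 - 292*l^3 + 72*l^2 + 3024*l + 4320
(5) = 0.993*m^4 + 6.4441*m^3 + 17.4411*m^2 + 13.3826*m - 4.2108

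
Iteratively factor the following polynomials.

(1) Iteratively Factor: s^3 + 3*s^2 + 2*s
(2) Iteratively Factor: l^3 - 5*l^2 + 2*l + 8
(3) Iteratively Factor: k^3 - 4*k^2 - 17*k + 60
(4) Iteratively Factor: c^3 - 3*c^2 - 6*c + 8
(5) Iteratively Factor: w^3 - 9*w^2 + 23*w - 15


(1) = (s + 2)*(s^2 + s) = (s + 1)*(s + 2)*(s)
(2) = (l - 2)*(l^2 - 3*l - 4) = (l - 2)*(l + 1)*(l - 4)
(3) = (k - 5)*(k^2 + k - 12) = (k - 5)*(k + 4)*(k - 3)
(4) = (c - 4)*(c^2 + c - 2) = (c - 4)*(c - 1)*(c + 2)
(5) = (w - 1)*(w^2 - 8*w + 15) = (w - 3)*(w - 1)*(w - 5)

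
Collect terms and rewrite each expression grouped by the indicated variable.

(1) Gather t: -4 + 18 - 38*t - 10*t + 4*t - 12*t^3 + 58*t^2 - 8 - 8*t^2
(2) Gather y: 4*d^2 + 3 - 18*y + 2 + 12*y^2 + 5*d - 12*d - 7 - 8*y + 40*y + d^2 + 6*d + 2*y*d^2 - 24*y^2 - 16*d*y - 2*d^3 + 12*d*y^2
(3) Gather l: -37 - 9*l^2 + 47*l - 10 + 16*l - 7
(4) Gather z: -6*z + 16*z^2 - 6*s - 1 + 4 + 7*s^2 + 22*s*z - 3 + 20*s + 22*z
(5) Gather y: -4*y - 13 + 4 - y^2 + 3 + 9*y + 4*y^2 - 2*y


(1) = -12*t^3 + 50*t^2 - 44*t + 6
(2) = -2*d^3 + 5*d^2 - d + y^2*(12*d - 12) + y*(2*d^2 - 16*d + 14) - 2
(3) = -9*l^2 + 63*l - 54
(4) = 7*s^2 + 14*s + 16*z^2 + z*(22*s + 16)
(5) = 3*y^2 + 3*y - 6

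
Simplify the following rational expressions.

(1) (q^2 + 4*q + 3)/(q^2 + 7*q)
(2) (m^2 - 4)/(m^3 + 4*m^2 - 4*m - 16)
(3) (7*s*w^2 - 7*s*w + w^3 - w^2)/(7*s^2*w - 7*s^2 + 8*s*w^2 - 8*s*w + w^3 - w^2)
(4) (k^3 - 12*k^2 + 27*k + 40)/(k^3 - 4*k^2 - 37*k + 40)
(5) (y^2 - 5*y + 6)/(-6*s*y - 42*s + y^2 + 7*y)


(1) = (q^2 + 4*q + 3)/(q^2 + 7*q)
(2) = 1/(m + 4)
(3) = w/(s + w)
(4) = (k^2 - 4*k - 5)/(k^2 + 4*k - 5)
(5) = (y^2 - 5*y + 6)/(-6*s*y - 42*s + y^2 + 7*y)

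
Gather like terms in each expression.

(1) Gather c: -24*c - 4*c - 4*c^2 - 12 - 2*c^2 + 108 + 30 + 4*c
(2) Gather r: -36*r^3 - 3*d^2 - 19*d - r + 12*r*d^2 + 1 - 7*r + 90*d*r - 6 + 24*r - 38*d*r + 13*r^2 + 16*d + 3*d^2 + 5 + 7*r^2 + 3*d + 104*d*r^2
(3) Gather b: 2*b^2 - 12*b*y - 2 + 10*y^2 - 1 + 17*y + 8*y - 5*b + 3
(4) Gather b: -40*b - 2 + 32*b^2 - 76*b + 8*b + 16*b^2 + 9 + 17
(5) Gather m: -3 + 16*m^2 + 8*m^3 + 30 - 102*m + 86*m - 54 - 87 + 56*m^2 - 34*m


(1) = -6*c^2 - 24*c + 126
(2) = -36*r^3 + r^2*(104*d + 20) + r*(12*d^2 + 52*d + 16)
(3) = 2*b^2 + b*(-12*y - 5) + 10*y^2 + 25*y
(4) = 48*b^2 - 108*b + 24
(5) = 8*m^3 + 72*m^2 - 50*m - 114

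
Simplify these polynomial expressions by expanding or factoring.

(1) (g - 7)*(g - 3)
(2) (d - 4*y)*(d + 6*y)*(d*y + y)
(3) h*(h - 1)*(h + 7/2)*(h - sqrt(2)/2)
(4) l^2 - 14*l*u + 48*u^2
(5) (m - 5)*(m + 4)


(1) = g^2 - 10*g + 21
(2) = d^3*y + 2*d^2*y^2 + d^2*y - 24*d*y^3 + 2*d*y^2 - 24*y^3
(3) = h^4 - sqrt(2)*h^3/2 + 5*h^3/2 - 7*h^2/2 - 5*sqrt(2)*h^2/4 + 7*sqrt(2)*h/4
(4) = (l - 8*u)*(l - 6*u)
(5) = m^2 - m - 20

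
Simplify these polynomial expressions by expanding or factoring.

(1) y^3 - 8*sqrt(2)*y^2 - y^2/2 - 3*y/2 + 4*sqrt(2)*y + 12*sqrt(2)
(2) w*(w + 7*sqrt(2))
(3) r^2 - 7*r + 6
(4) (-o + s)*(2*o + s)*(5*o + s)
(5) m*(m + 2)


(1) = (y - 3/2)*(y + 1)*(y - 8*sqrt(2))
(2) = w^2 + 7*sqrt(2)*w
(3) = (r - 6)*(r - 1)
(4) = -10*o^3 + 3*o^2*s + 6*o*s^2 + s^3
(5) = m^2 + 2*m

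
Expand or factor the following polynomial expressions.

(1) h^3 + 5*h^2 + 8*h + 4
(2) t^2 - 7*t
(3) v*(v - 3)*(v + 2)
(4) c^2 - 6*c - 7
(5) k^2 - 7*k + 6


(1) = (h + 1)*(h + 2)^2
(2) = t*(t - 7)
(3) = v^3 - v^2 - 6*v
(4) = (c - 7)*(c + 1)
(5) = (k - 6)*(k - 1)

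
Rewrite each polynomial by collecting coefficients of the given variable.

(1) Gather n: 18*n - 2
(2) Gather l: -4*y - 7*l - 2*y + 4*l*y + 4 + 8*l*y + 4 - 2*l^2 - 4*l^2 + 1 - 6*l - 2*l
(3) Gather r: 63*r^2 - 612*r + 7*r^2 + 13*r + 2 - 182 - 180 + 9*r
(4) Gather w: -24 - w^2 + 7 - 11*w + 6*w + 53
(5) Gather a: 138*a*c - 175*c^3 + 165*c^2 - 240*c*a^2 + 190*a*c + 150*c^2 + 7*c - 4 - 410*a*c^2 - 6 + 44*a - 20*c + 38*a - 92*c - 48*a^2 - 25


(1) = 18*n - 2
(2) = -6*l^2 + l*(12*y - 15) - 6*y + 9
(3) = 70*r^2 - 590*r - 360
(4) = -w^2 - 5*w + 36
(5) = a^2*(-240*c - 48) + a*(-410*c^2 + 328*c + 82) - 175*c^3 + 315*c^2 - 105*c - 35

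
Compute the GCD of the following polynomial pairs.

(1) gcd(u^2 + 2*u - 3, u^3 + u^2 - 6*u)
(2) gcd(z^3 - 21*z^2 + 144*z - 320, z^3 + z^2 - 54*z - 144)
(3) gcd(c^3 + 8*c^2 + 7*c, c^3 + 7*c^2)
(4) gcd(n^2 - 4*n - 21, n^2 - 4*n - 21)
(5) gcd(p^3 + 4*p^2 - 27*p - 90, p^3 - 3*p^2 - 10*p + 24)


(1) = u + 3
(2) = gcd((z - 8)^2*(z - 5), (z - 8)*(z + 3)*(z + 6)) = z - 8
(3) = c^2 + 7*c
(4) = gcd((n - 7)*(n + 3), (n - 7)*(n + 3)) = n^2 - 4*n - 21
(5) = gcd((p - 5)*(p + 3)*(p + 6), (p - 4)*(p - 2)*(p + 3)) = p + 3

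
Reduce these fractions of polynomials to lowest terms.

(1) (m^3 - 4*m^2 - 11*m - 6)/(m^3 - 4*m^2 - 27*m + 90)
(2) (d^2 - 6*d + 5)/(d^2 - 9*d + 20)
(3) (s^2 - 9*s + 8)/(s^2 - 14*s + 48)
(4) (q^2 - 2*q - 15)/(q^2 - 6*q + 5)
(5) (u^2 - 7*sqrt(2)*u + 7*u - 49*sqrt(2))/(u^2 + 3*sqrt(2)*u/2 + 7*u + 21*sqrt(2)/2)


(1) = (m^2 + 2*m + 1)/(m^2 + 2*m - 15)
(2) = (d - 1)/(d - 4)
(3) = (s - 1)/(s - 6)
(4) = (q + 3)/(q - 1)
(5) = (2*u - 14*sqrt(2))/(2*u + 3*sqrt(2))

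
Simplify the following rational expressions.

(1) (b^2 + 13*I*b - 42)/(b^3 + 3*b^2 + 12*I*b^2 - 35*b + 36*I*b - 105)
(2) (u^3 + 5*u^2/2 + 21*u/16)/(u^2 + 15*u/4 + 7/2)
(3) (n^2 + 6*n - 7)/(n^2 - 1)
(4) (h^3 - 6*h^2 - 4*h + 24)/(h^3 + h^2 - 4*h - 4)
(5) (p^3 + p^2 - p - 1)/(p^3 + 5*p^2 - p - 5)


(1) = (b + 6*I)/(b^2 + b*(3 + 5*I) + 15*I)
(2) = (4*u^2 + 3*u)/(4*u + 8)
(3) = (n + 7)/(n + 1)
(4) = (h - 6)/(h + 1)
(5) = (p + 1)/(p + 5)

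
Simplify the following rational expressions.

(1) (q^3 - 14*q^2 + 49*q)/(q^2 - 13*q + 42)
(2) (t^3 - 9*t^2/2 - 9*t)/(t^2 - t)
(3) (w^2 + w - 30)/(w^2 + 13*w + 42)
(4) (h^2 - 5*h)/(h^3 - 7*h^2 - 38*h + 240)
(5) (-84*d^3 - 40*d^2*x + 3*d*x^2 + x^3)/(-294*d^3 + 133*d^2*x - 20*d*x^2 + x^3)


(1) = (q^2 - 7*q)/(q - 6)
(2) = (2*t^2 - 9*t - 18)/(2*t - 2)
(3) = (w - 5)/(w + 7)
(4) = h/(h^2 - 2*h - 48)
(5) = (14*d^2 + 9*d*x + x^2)/(49*d^2 - 14*d*x + x^2)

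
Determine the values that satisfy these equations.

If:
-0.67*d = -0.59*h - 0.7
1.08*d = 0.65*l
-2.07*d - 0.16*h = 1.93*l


Then:
d = 0.03
h = -1.15
l = 0.06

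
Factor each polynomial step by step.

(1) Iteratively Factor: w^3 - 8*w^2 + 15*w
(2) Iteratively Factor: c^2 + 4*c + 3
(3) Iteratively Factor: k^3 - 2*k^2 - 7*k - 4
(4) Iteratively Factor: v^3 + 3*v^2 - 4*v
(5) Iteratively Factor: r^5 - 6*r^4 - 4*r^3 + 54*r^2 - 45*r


(1) = (w - 3)*(w^2 - 5*w) = w*(w - 3)*(w - 5)
(2) = (c + 3)*(c + 1)
(3) = (k + 1)*(k^2 - 3*k - 4) = (k - 4)*(k + 1)*(k + 1)
(4) = (v - 1)*(v^2 + 4*v) = (v - 1)*(v + 4)*(v)
(5) = (r - 5)*(r^4 - r^3 - 9*r^2 + 9*r) = (r - 5)*(r + 3)*(r^3 - 4*r^2 + 3*r) = (r - 5)*(r - 1)*(r + 3)*(r^2 - 3*r) = (r - 5)*(r - 3)*(r - 1)*(r + 3)*(r)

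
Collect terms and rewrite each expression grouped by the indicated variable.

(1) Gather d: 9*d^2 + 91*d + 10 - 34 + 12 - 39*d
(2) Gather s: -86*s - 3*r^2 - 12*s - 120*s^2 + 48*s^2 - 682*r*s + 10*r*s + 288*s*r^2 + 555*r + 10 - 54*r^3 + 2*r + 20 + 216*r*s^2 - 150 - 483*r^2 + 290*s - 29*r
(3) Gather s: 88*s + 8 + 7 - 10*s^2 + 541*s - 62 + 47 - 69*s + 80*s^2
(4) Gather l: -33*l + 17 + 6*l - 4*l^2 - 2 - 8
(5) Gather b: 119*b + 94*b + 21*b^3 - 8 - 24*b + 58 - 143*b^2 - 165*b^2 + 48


(1) = 9*d^2 + 52*d - 12
(2) = -54*r^3 - 486*r^2 + 528*r + s^2*(216*r - 72) + s*(288*r^2 - 672*r + 192) - 120
(3) = 70*s^2 + 560*s
(4) = -4*l^2 - 27*l + 7
(5) = 21*b^3 - 308*b^2 + 189*b + 98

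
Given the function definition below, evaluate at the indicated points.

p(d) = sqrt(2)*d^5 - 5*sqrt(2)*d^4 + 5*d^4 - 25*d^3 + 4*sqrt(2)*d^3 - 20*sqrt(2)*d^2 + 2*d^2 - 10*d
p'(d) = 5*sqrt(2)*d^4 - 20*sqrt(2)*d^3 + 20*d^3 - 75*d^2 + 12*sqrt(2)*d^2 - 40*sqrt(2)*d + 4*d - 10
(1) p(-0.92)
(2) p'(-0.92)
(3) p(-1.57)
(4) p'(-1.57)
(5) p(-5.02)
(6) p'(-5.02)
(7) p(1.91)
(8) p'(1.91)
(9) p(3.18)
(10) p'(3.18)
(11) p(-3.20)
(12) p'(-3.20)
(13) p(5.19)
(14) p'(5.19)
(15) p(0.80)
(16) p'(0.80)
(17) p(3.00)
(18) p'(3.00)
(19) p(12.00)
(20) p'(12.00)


(1) = -0.40
(2) = 0.76
(3) = -0.31
(4) = 4.52
(5) = -3988.92
(6) = 4330.09
(7) = -241.38
(8) = -285.72
(9) = -671.53
(10) = -307.29
(11) = -295.01
(12) = 576.91
(13) = 358.69
(14) = 2126.39
(15) = -35.11
(16) = -90.54
(17) = -612.93
(18) = -340.89
(19) = 271626.04
(20) = 123313.38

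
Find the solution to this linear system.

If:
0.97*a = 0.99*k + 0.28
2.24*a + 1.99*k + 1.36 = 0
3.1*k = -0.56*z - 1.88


Then:
a = -0.19
k = -0.47
z = -0.76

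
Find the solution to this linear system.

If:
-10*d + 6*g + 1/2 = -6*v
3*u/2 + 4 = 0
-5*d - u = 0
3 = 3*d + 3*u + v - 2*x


Then:
d = 8/15
g = -2*x - 1547/180
u = -8/3
v = 2*x + 47/5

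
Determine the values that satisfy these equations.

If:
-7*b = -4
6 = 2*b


Then:
No Solution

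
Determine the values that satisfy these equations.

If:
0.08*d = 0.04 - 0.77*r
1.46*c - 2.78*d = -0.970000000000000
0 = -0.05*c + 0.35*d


Then:
c = -0.91
d = -0.13
r = 0.07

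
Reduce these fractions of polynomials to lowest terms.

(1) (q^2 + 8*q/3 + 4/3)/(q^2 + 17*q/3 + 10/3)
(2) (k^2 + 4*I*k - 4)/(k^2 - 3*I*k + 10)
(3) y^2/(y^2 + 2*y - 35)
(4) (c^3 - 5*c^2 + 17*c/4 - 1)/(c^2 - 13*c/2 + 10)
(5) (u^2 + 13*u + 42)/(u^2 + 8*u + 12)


(1) = (q + 2)/(q + 5)
(2) = (k + 2*I)/(k - 5*I)
(3) = y^2/(y^2 + 2*y - 35)
(4) = (4*c^2 - 4*c + 1)/(4*c - 10)
(5) = (u + 7)/(u + 2)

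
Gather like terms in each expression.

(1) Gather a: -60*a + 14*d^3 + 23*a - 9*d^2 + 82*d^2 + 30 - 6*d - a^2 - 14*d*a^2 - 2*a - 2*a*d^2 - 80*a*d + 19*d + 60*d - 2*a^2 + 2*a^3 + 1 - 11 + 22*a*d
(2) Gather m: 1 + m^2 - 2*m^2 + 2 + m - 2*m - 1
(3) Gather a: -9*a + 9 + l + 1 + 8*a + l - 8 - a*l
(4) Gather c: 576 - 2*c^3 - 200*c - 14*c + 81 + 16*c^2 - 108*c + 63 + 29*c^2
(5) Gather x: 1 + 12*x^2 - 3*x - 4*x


(1) = 2*a^3 + a^2*(-14*d - 3) + a*(-2*d^2 - 58*d - 39) + 14*d^3 + 73*d^2 + 73*d + 20
(2) = -m^2 - m + 2
(3) = a*(-l - 1) + 2*l + 2
(4) = -2*c^3 + 45*c^2 - 322*c + 720
(5) = 12*x^2 - 7*x + 1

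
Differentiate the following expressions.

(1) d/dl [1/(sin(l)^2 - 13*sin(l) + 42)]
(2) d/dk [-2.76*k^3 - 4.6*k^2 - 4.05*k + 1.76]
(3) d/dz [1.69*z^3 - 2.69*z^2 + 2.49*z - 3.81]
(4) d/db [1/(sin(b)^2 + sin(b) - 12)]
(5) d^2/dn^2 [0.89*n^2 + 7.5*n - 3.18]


(1) = (13 - 2*sin(l))*cos(l)/(sin(l)^2 - 13*sin(l) + 42)^2
(2) = -8.28*k^2 - 9.2*k - 4.05
(3) = 5.07*z^2 - 5.38*z + 2.49
(4) = -(2*sin(b) + 1)*cos(b)/(sin(b)^2 + sin(b) - 12)^2
(5) = 1.78000000000000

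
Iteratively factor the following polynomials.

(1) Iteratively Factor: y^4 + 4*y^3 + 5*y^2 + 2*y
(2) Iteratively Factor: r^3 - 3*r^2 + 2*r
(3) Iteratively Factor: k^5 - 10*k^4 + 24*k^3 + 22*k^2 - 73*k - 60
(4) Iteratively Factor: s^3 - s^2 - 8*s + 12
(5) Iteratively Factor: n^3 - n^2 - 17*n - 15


(1) = (y + 1)*(y^3 + 3*y^2 + 2*y) = y*(y + 1)*(y^2 + 3*y + 2) = y*(y + 1)^2*(y + 2)
(2) = (r)*(r^2 - 3*r + 2) = r*(r - 2)*(r - 1)
(3) = (k + 1)*(k^4 - 11*k^3 + 35*k^2 - 13*k - 60) = (k + 1)^2*(k^3 - 12*k^2 + 47*k - 60) = (k - 4)*(k + 1)^2*(k^2 - 8*k + 15) = (k - 4)*(k - 3)*(k + 1)^2*(k - 5)
(4) = (s - 2)*(s^2 + s - 6) = (s - 2)*(s + 3)*(s - 2)
(5) = (n + 3)*(n^2 - 4*n - 5) = (n + 1)*(n + 3)*(n - 5)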